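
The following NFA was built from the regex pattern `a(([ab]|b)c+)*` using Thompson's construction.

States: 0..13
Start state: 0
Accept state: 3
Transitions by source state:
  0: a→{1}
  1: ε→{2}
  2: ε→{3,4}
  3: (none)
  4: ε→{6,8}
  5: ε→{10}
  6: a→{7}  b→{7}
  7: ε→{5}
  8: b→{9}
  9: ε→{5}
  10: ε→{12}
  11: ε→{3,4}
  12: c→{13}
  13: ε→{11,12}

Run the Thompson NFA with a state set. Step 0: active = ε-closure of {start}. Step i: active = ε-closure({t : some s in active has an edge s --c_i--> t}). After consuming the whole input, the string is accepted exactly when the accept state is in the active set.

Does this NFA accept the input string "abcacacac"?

Answer: ACCEPT

Steps:
start: ε-closure({0}) = {0}
'a' @ 1: {1,2,3,4,6,8}  ✓accept
'b' @ 2: {5,7,9,10,12}
'c' @ 3: {3,4,6,8,11,12,13}  ✓accept
'a' @ 4: {5,7,10,12}
'c' @ 5: {3,4,6,8,11,12,13}  ✓accept
'a' @ 6: {5,7,10,12}
'c' @ 7: {3,4,6,8,11,12,13}  ✓accept
'a' @ 8: {5,7,10,12}
'c' @ 9: {3,4,6,8,11,12,13}  ✓accept
final: {3,4,6,8,11,12,13}; accept 3 in set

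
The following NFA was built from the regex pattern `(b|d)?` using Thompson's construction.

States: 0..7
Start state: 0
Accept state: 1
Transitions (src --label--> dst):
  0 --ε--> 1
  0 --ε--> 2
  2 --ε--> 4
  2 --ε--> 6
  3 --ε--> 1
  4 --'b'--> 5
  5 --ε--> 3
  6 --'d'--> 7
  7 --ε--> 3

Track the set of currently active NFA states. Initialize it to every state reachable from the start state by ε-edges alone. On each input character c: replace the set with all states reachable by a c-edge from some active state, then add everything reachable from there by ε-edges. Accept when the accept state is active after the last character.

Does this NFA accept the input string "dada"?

Answer: REJECT

Trace:
initial (ε-close {0}): {0,1,2,4,6}
'd' @ 1: {1,3,7}  (accept∈set)
'a' @ 2: {}  — no active states
rest 'da' ignored (set empty)
after full input: {}  (accept=1 not in)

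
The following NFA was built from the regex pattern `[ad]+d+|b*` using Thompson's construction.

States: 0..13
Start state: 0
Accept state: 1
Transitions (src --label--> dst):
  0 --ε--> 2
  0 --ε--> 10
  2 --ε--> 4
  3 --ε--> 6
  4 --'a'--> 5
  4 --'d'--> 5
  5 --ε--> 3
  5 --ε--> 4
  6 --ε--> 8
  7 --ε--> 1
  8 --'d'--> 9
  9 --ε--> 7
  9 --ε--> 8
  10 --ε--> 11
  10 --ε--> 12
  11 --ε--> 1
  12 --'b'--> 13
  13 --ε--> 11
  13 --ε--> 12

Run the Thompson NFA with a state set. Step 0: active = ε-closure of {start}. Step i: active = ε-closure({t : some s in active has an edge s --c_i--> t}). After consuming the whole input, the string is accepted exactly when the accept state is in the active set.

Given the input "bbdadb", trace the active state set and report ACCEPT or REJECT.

S₀ = ε-closure({0}) = {0,1,2,4,10,11,12}
'b' @ 1: {1,11,12,13}  ✓accept
'b' @ 2: {1,11,12,13}  ✓accept
'd' @ 3: {}  — state set empty
rest 'adb' ignored (set empty)
end set {} — state 1 not in

Answer: REJECT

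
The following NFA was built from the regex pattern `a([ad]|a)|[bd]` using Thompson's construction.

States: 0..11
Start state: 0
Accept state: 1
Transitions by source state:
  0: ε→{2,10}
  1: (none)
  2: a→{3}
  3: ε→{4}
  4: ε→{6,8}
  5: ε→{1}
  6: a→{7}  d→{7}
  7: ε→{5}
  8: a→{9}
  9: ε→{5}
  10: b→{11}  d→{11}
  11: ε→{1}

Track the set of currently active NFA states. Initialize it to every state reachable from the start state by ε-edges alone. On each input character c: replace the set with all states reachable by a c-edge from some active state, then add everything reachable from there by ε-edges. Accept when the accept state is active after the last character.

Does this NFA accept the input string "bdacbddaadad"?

Answer: REJECT

Trace:
start: ε-closure({0}) = {0,2,10}
'b' @ 1: {1,11}  (accept∈set)
'd' @ 2: {}  — state set empty
rest 'acbddaadad' ignored (set empty)
final: {}; accept 1 not in set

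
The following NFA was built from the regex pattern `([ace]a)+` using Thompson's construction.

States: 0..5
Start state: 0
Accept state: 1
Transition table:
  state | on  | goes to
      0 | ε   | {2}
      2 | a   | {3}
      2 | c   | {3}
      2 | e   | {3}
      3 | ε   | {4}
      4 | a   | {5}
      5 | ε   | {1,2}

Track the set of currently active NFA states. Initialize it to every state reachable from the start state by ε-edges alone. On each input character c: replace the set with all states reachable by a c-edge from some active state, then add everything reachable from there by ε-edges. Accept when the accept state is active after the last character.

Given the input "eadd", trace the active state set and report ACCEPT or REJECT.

S₀ = ε-closure({0}) = {0,2}
'e' @ 1: {3,4}
'a' @ 2: {1,2,5}  ✓accept
'd' @ 3: {}  — state set empty
rest 'd' ignored (set empty)
end set {} — state 1 not in

Answer: REJECT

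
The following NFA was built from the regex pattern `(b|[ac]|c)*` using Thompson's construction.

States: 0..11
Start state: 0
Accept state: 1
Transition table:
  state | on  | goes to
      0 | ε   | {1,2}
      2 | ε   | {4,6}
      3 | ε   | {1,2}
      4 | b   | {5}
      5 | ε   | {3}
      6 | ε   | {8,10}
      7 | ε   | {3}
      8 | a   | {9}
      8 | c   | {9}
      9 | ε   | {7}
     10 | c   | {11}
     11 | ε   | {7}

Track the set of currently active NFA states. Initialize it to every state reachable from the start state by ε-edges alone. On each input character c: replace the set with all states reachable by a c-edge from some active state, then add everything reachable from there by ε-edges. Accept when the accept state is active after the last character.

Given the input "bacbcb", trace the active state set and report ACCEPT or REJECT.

Answer: ACCEPT

Trace:
S₀ = ε-closure({0}) = {0,1,2,4,6,8,10}
'b' @ 1: {1,2,3,4,5,6,8,10}  ✓accept
'a' @ 2: {1,2,3,4,6,7,8,9,10}  ✓accept
'c' @ 3: {1,2,3,4,6,7,8,9,10,11}  ✓accept
'b' @ 4: {1,2,3,4,5,6,8,10}  ✓accept
'c' @ 5: {1,2,3,4,6,7,8,9,10,11}  ✓accept
'b' @ 6: {1,2,3,4,5,6,8,10}  ✓accept
after full input: {1,2,3,4,5,6,8,10}  (accept=1 in)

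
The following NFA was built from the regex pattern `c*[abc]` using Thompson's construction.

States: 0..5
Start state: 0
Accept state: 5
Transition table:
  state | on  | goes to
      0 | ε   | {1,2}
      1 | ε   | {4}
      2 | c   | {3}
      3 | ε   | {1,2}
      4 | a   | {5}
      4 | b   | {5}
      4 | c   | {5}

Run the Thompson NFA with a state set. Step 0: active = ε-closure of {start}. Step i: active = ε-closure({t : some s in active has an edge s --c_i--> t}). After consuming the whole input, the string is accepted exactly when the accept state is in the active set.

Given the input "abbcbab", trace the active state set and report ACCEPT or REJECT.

start: ε-closure({0}) = {0,1,2,4}
'a' @ 1: {5}  (accept∈set)
'b' @ 2: {}  — state set empty
rest 'bcbab' ignored (set empty)
final: {}; accept 5 not in set

Answer: REJECT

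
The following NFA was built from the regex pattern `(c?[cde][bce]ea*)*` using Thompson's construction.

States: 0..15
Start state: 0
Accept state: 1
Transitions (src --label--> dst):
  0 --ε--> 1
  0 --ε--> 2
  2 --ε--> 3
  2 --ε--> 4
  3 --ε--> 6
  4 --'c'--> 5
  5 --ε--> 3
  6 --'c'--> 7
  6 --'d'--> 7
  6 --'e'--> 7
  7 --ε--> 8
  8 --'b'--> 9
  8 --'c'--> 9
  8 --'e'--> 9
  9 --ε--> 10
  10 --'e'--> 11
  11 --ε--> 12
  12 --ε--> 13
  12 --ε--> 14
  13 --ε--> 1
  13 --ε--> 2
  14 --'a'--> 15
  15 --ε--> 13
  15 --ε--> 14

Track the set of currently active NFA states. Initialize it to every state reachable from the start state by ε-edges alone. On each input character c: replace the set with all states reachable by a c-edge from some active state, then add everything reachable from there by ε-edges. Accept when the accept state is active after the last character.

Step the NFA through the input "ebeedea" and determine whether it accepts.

Answer: REJECT

Trace:
S₀ = ε-closure({0}) = {0,1,2,3,4,6}
'e' @ 1: {7,8}
'b' @ 2: {9,10}
'e' @ 3: {1,2,3,4,6,11,12,13,14}  ✓accept
'e' @ 4: {7,8}
'd' @ 5: {}  — dead — no transitions
rest 'ea' ignored (set empty)
final: {}; accept 1 not in set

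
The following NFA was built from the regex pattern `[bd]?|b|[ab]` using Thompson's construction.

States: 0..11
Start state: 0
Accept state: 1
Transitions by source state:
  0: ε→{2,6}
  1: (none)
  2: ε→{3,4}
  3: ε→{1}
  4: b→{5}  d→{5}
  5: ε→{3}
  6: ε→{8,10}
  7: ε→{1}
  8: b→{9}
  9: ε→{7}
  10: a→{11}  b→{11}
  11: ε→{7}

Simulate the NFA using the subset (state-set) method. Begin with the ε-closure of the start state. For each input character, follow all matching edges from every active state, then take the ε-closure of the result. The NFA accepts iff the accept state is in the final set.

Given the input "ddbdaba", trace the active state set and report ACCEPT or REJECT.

Answer: REJECT

Steps:
S₀ = ε-closure({0}) = {0,1,2,3,4,6,8,10}
'd' @ 1: {1,3,5}  (accept∈set)
'd' @ 2: {}  — state set empty
rest 'bdaba' ignored (set empty)
final: {}; accept 1 not in set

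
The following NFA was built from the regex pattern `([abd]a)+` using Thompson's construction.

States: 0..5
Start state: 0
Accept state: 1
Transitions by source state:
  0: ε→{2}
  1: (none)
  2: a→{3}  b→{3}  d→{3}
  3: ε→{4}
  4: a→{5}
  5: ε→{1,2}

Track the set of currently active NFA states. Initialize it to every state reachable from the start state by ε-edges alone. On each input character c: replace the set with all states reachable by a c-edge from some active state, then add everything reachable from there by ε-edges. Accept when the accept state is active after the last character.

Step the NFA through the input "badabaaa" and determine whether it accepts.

S₀ = ε-closure({0}) = {0,2}
'b' @ 1: {3,4}
'a' @ 2: {1,2,5}  (accept∈set)
'd' @ 3: {3,4}
'a' @ 4: {1,2,5}  (accept∈set)
'b' @ 5: {3,4}
'a' @ 6: {1,2,5}  (accept∈set)
'a' @ 7: {3,4}
'a' @ 8: {1,2,5}  (accept∈set)
after full input: {1,2,5}  (accept=1 in)

Answer: ACCEPT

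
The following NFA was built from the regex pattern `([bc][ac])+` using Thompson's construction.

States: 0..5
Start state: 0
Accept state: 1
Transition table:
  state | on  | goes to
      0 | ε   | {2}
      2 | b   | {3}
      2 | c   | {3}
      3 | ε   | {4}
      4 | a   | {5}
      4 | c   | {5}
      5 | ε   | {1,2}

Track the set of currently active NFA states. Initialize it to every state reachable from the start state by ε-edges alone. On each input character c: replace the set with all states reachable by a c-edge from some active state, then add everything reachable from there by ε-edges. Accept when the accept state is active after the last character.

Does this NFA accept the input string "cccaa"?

initial (ε-close {0}): {0,2}
'c' @ 1: {3,4}
'c' @ 2: {1,2,5}  (accept∈set)
'c' @ 3: {3,4}
'a' @ 4: {1,2,5}  (accept∈set)
'a' @ 5: {}  — no active states
after full input: {}  (accept=1 not in)

Answer: REJECT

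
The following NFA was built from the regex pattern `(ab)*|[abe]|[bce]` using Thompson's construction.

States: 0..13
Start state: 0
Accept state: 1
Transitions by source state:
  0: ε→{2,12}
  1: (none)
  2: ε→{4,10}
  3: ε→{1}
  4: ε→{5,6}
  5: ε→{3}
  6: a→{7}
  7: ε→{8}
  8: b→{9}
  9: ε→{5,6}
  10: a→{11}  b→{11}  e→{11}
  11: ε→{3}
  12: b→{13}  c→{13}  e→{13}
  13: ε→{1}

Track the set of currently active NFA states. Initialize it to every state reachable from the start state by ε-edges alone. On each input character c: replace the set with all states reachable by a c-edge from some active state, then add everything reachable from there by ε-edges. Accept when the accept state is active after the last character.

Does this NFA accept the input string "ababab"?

Answer: ACCEPT

Derivation:
start: ε-closure({0}) = {0,1,2,3,4,5,6,10,12}
'a' @ 1: {1,3,7,8,11}  [accepting]
'b' @ 2: {1,3,5,6,9}  [accepting]
'a' @ 3: {7,8}
'b' @ 4: {1,3,5,6,9}  [accepting]
'a' @ 5: {7,8}
'b' @ 6: {1,3,5,6,9}  [accepting]
end set {1,3,5,6,9} — state 1 in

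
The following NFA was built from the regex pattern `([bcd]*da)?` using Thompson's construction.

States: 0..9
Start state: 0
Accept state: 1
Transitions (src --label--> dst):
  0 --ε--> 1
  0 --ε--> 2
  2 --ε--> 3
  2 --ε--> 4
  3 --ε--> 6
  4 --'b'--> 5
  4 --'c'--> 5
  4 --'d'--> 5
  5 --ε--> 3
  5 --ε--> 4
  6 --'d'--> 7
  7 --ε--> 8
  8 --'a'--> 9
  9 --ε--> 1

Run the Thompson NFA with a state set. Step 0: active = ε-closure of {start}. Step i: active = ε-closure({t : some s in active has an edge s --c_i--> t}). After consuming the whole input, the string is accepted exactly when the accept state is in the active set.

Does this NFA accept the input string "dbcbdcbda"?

initial (ε-close {0}): {0,1,2,3,4,6}
'd' @ 1: {3,4,5,6,7,8}
'b' @ 2: {3,4,5,6}
'c' @ 3: {3,4,5,6}
'b' @ 4: {3,4,5,6}
'd' @ 5: {3,4,5,6,7,8}
'c' @ 6: {3,4,5,6}
'b' @ 7: {3,4,5,6}
'd' @ 8: {3,4,5,6,7,8}
'a' @ 9: {1,9}  (accept∈set)
after full input: {1,9}  (accept=1 in)

Answer: ACCEPT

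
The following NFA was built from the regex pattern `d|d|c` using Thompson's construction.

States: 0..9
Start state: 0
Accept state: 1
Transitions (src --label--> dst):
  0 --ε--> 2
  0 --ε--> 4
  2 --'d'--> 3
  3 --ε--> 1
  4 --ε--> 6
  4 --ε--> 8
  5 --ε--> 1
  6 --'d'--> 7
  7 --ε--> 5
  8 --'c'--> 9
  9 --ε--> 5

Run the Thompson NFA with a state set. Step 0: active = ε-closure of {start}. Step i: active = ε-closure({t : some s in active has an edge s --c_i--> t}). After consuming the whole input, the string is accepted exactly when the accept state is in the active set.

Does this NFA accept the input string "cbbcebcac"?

S₀ = ε-closure({0}) = {0,2,4,6,8}
'c' @ 1: {1,5,9}  [accepting]
'b' @ 2: {}  — dead — no transitions
rest 'bcebcac' ignored (set empty)
end set {} — state 1 not in

Answer: REJECT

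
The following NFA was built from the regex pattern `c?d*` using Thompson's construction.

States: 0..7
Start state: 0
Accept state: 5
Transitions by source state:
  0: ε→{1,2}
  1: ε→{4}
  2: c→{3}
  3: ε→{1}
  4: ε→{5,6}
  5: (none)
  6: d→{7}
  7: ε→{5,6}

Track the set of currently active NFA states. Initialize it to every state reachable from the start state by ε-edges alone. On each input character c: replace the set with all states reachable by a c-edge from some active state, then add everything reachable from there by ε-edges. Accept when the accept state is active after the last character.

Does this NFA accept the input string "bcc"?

Answer: REJECT

Trace:
start: ε-closure({0}) = {0,1,2,4,5,6}
'b' @ 1: {}  — dead — no transitions
rest 'cc' ignored (set empty)
final: {}; accept 5 not in set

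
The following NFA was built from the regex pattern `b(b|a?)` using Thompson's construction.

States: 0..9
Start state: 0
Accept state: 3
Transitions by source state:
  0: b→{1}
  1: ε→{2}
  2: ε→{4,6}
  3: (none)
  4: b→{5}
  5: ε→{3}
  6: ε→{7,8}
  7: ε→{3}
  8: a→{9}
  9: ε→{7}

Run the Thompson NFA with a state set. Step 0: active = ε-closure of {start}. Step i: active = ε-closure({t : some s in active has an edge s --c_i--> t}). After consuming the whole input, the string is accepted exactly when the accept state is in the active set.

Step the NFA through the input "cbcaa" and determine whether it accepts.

start: ε-closure({0}) = {0}
'c' @ 1: {}  — dead — no transitions
rest 'bcaa' ignored (set empty)
final: {}; accept 3 not in set

Answer: REJECT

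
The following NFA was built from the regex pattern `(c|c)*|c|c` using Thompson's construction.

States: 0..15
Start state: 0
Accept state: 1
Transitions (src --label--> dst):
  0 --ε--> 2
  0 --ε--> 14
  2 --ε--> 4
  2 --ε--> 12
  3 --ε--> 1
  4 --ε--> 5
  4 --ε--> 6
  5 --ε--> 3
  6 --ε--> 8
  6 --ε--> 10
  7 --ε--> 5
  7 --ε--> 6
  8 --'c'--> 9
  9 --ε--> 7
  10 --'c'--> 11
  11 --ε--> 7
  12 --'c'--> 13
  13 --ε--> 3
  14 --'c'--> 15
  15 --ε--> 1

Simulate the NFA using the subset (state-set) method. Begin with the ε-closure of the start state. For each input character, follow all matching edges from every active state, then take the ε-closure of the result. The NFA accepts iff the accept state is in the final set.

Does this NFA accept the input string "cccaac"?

start: ε-closure({0}) = {0,1,2,3,4,5,6,8,10,12,14}
'c' @ 1: {1,3,5,6,7,8,9,10,11,13,15}  ✓accept
'c' @ 2: {1,3,5,6,7,8,9,10,11}  ✓accept
'c' @ 3: {1,3,5,6,7,8,9,10,11}  ✓accept
'a' @ 4: {}  — dead — no transitions
rest 'ac' ignored (set empty)
after full input: {}  (accept=1 not in)

Answer: REJECT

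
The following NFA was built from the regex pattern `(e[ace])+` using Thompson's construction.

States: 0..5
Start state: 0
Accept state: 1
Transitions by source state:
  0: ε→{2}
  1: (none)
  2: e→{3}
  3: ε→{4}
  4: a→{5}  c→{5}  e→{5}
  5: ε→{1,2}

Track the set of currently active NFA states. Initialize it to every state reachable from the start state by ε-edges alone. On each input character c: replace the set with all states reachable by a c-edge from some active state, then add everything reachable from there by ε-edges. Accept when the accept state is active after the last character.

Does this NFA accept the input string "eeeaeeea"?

start: ε-closure({0}) = {0,2}
'e' @ 1: {3,4}
'e' @ 2: {1,2,5}  [accepting]
'e' @ 3: {3,4}
'a' @ 4: {1,2,5}  [accepting]
'e' @ 5: {3,4}
'e' @ 6: {1,2,5}  [accepting]
'e' @ 7: {3,4}
'a' @ 8: {1,2,5}  [accepting]
final: {1,2,5}; accept 1 in set

Answer: ACCEPT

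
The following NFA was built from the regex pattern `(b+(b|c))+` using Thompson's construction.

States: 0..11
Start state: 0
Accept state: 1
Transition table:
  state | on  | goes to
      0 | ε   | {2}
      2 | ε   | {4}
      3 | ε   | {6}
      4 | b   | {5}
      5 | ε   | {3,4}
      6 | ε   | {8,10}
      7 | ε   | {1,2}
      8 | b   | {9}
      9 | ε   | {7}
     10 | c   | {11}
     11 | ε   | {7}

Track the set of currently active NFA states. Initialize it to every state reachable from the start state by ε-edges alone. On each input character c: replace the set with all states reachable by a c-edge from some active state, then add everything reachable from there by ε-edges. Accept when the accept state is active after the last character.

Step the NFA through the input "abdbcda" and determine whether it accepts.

Answer: REJECT

Trace:
S₀ = ε-closure({0}) = {0,2,4}
'a' @ 1: {}  — state set empty
rest 'bdbcda' ignored (set empty)
end set {} — state 1 not in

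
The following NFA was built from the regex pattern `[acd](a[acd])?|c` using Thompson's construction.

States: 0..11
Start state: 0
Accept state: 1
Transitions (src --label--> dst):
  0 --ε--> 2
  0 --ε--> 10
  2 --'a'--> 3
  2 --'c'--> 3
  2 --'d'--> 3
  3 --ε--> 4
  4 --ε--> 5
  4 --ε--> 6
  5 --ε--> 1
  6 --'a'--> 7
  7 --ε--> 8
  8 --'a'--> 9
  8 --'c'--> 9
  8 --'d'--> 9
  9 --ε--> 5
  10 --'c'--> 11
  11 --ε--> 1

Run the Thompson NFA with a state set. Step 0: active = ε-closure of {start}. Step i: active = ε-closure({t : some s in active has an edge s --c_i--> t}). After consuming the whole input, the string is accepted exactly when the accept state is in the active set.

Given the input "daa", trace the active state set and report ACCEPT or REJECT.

Answer: ACCEPT

Steps:
initial (ε-close {0}): {0,2,10}
'd' @ 1: {1,3,4,5,6}  ✓accept
'a' @ 2: {7,8}
'a' @ 3: {1,5,9}  ✓accept
end set {1,5,9} — state 1 in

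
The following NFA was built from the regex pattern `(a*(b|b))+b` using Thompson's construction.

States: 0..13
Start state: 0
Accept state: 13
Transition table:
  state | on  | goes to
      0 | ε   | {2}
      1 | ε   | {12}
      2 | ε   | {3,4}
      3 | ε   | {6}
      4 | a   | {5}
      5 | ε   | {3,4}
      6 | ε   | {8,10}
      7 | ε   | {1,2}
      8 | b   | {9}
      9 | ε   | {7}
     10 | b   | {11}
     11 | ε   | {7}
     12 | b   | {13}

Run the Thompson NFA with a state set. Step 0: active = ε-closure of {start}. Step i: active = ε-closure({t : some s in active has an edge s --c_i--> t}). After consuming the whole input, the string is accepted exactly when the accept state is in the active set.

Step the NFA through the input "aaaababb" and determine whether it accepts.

Answer: ACCEPT

Trace:
start: ε-closure({0}) = {0,2,3,4,6,8,10}
'a' @ 1: {3,4,5,6,8,10}
'a' @ 2: {3,4,5,6,8,10}
'a' @ 3: {3,4,5,6,8,10}
'a' @ 4: {3,4,5,6,8,10}
'b' @ 5: {1,2,3,4,6,7,8,9,10,11,12}
'a' @ 6: {3,4,5,6,8,10}
'b' @ 7: {1,2,3,4,6,7,8,9,10,11,12}
'b' @ 8: {1,2,3,4,6,7,8,9,10,11,12,13}  [accepting]
end set {1,2,3,4,6,7,8,9,10,11,12,13} — state 13 in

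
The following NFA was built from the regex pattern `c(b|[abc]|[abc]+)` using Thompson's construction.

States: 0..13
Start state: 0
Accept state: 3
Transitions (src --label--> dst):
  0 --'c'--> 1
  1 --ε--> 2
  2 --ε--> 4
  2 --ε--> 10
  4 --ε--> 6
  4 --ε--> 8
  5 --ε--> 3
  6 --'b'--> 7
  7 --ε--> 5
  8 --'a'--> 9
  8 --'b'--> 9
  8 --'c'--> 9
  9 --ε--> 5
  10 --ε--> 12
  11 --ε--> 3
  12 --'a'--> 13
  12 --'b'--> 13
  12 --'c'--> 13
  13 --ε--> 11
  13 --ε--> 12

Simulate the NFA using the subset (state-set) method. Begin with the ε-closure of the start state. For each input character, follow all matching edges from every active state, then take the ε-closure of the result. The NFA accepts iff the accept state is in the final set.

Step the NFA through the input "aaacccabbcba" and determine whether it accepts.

S₀ = ε-closure({0}) = {0}
'a' @ 1: {}  — no active states
rest 'aacccabbcba' ignored (set empty)
after full input: {}  (accept=3 not in)

Answer: REJECT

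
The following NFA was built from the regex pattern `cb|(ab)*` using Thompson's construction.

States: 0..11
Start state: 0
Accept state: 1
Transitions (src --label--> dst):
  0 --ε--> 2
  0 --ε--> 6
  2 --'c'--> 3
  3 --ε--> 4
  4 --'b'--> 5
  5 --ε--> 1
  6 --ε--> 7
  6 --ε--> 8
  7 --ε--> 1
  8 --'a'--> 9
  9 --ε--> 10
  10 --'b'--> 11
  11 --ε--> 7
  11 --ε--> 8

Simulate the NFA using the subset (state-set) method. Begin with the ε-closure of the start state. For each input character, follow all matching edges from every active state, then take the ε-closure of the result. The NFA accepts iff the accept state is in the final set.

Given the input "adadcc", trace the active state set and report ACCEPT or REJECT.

initial (ε-close {0}): {0,1,2,6,7,8}
'a' @ 1: {9,10}
'd' @ 2: {}  — no active states
rest 'adcc' ignored (set empty)
end set {} — state 1 not in

Answer: REJECT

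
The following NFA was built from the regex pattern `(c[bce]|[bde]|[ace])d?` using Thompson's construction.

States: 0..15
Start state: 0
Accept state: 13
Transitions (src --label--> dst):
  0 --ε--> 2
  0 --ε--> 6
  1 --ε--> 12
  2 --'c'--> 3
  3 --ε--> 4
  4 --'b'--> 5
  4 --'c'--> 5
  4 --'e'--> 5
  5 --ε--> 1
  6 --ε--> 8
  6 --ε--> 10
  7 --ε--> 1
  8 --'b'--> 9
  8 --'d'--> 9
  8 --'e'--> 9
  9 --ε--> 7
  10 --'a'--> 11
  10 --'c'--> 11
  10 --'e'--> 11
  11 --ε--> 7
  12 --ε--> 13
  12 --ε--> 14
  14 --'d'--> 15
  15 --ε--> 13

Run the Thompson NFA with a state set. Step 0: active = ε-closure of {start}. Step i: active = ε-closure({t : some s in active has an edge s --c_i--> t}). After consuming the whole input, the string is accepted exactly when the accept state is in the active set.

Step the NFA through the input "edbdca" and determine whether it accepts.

initial (ε-close {0}): {0,2,6,8,10}
'e' @ 1: {1,7,9,11,12,13,14}  (accept∈set)
'd' @ 2: {13,15}  (accept∈set)
'b' @ 3: {}  — dead — no transitions
rest 'dca' ignored (set empty)
final: {}; accept 13 not in set

Answer: REJECT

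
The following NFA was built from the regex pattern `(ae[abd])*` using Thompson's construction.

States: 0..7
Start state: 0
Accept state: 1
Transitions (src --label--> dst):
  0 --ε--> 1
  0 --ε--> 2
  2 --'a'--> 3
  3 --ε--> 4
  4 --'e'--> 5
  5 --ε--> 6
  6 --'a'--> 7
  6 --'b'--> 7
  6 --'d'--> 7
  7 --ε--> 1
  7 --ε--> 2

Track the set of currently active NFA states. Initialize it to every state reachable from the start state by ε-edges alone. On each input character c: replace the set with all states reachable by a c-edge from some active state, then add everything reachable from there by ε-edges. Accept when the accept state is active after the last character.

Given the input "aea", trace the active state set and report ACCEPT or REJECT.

S₀ = ε-closure({0}) = {0,1,2}
'a' @ 1: {3,4}
'e' @ 2: {5,6}
'a' @ 3: {1,2,7}  [accepting]
after full input: {1,2,7}  (accept=1 in)

Answer: ACCEPT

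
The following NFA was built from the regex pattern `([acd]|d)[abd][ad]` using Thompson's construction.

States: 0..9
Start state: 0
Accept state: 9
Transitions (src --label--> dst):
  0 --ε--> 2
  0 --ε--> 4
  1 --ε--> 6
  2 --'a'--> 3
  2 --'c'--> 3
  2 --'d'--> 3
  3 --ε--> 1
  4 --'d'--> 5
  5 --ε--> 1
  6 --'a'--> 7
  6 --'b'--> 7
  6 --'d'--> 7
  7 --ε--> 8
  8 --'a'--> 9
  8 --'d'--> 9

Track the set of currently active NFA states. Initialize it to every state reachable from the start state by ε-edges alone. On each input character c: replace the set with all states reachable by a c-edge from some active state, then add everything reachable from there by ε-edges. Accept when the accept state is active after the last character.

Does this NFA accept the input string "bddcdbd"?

Answer: REJECT

Steps:
start: ε-closure({0}) = {0,2,4}
'b' @ 1: {}  — dead — no transitions
rest 'ddcdbd' ignored (set empty)
after full input: {}  (accept=9 not in)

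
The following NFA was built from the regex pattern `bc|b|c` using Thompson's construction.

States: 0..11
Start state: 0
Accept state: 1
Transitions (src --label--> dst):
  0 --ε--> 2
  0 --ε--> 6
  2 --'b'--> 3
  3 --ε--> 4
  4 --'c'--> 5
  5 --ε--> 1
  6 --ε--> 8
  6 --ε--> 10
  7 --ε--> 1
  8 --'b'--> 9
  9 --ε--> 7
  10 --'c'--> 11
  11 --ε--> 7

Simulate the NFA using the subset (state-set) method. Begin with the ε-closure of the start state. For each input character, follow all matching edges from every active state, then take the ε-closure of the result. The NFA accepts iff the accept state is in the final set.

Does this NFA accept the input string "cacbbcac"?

S₀ = ε-closure({0}) = {0,2,6,8,10}
'c' @ 1: {1,7,11}  (accept∈set)
'a' @ 2: {}  — state set empty
rest 'cbbcac' ignored (set empty)
after full input: {}  (accept=1 not in)

Answer: REJECT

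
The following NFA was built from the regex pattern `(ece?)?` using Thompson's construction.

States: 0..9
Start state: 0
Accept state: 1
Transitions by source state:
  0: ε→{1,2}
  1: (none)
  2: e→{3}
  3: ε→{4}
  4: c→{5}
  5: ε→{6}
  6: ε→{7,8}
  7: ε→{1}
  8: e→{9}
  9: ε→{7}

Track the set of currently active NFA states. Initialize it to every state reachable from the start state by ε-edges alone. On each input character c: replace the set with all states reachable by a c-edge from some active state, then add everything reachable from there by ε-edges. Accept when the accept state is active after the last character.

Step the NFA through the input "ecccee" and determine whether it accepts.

start: ε-closure({0}) = {0,1,2}
'e' @ 1: {3,4}
'c' @ 2: {1,5,6,7,8}  [accepting]
'c' @ 3: {}  — state set empty
rest 'cee' ignored (set empty)
end set {} — state 1 not in

Answer: REJECT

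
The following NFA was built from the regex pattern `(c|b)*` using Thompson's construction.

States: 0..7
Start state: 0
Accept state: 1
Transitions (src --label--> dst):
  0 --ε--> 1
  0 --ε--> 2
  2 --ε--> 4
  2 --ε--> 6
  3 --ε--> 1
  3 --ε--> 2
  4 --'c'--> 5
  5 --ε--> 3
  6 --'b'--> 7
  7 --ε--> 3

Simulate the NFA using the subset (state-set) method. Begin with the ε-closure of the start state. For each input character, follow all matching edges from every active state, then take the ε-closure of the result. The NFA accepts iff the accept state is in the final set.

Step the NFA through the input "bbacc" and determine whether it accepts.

start: ε-closure({0}) = {0,1,2,4,6}
'b' @ 1: {1,2,3,4,6,7}  (accept∈set)
'b' @ 2: {1,2,3,4,6,7}  (accept∈set)
'a' @ 3: {}  — dead — no transitions
rest 'cc' ignored (set empty)
end set {} — state 1 not in

Answer: REJECT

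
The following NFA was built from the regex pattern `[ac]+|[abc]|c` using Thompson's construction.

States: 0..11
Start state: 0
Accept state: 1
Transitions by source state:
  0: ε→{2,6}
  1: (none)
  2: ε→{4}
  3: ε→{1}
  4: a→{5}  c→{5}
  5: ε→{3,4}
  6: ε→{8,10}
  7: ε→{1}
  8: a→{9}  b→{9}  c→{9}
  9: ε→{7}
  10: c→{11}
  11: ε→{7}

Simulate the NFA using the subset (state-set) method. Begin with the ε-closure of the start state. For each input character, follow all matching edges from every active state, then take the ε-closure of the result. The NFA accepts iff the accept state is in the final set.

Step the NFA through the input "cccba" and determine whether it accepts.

Answer: REJECT

Steps:
S₀ = ε-closure({0}) = {0,2,4,6,8,10}
'c' @ 1: {1,3,4,5,7,9,11}  [accepting]
'c' @ 2: {1,3,4,5}  [accepting]
'c' @ 3: {1,3,4,5}  [accepting]
'b' @ 4: {}  — no active states
rest 'a' ignored (set empty)
after full input: {}  (accept=1 not in)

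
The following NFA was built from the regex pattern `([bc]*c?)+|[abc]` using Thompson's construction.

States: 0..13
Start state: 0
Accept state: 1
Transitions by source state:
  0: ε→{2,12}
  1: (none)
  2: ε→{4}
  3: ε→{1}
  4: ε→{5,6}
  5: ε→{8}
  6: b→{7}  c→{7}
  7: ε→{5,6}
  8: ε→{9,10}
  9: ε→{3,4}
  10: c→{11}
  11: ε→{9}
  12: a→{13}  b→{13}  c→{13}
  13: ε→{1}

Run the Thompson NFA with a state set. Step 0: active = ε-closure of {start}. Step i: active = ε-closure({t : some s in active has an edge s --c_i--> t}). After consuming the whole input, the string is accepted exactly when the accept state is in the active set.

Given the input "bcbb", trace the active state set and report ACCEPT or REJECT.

S₀ = ε-closure({0}) = {0,1,2,3,4,5,6,8,9,10,12}
'b' @ 1: {1,3,4,5,6,7,8,9,10,13}  [accepting]
'c' @ 2: {1,3,4,5,6,7,8,9,10,11}  [accepting]
'b' @ 3: {1,3,4,5,6,7,8,9,10}  [accepting]
'b' @ 4: {1,3,4,5,6,7,8,9,10}  [accepting]
final: {1,3,4,5,6,7,8,9,10}; accept 1 in set

Answer: ACCEPT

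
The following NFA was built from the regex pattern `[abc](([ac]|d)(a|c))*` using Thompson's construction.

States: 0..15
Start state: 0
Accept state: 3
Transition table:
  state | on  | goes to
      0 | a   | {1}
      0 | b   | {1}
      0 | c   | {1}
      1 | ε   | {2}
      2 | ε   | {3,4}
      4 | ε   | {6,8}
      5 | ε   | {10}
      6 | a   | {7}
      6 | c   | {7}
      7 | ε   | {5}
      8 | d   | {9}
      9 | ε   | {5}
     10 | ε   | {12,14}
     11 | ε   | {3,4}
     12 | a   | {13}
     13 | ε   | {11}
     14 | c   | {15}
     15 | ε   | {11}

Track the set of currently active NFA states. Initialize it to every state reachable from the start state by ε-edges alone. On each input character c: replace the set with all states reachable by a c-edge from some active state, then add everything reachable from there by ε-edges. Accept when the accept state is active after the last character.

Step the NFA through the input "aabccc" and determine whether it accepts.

Answer: REJECT

Trace:
initial (ε-close {0}): {0}
'a' @ 1: {1,2,3,4,6,8}  [accepting]
'a' @ 2: {5,7,10,12,14}
'b' @ 3: {}  — state set empty
rest 'ccc' ignored (set empty)
after full input: {}  (accept=3 not in)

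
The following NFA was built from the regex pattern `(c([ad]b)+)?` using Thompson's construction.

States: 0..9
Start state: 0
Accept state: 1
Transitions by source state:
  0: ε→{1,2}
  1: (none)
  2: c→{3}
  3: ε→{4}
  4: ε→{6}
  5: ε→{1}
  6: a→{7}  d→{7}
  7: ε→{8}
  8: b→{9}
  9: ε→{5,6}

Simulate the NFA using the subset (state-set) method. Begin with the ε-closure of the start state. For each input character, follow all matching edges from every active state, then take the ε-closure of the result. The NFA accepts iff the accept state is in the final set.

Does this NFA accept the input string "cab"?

start: ε-closure({0}) = {0,1,2}
'c' @ 1: {3,4,6}
'a' @ 2: {7,8}
'b' @ 3: {1,5,6,9}  [accepting]
end set {1,5,6,9} — state 1 in

Answer: ACCEPT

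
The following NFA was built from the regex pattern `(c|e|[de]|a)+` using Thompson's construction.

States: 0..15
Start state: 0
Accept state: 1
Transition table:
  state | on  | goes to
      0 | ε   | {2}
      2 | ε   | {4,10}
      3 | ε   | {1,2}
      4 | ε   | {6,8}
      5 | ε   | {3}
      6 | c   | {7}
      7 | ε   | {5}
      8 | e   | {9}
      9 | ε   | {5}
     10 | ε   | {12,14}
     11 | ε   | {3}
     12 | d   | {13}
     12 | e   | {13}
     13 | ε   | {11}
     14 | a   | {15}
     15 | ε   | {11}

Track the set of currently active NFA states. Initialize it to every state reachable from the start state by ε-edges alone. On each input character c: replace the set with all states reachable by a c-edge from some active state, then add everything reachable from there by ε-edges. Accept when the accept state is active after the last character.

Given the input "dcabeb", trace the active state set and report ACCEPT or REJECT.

S₀ = ε-closure({0}) = {0,2,4,6,8,10,12,14}
'd' @ 1: {1,2,3,4,6,8,10,11,12,13,14}  ✓accept
'c' @ 2: {1,2,3,4,5,6,7,8,10,12,14}  ✓accept
'a' @ 3: {1,2,3,4,6,8,10,11,12,14,15}  ✓accept
'b' @ 4: {}  — dead — no transitions
rest 'eb' ignored (set empty)
end set {} — state 1 not in

Answer: REJECT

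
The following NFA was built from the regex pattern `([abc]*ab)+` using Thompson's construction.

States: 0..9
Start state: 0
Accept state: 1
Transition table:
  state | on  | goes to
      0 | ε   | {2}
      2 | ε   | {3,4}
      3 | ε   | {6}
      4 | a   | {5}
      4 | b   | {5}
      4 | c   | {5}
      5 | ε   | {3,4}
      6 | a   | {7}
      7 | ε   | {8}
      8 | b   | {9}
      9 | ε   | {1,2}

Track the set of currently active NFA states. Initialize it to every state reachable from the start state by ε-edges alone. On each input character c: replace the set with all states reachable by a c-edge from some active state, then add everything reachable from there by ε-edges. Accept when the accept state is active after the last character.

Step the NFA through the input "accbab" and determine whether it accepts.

start: ε-closure({0}) = {0,2,3,4,6}
'a' @ 1: {3,4,5,6,7,8}
'c' @ 2: {3,4,5,6}
'c' @ 3: {3,4,5,6}
'b' @ 4: {3,4,5,6}
'a' @ 5: {3,4,5,6,7,8}
'b' @ 6: {1,2,3,4,5,6,9}  [accepting]
final: {1,2,3,4,5,6,9}; accept 1 in set

Answer: ACCEPT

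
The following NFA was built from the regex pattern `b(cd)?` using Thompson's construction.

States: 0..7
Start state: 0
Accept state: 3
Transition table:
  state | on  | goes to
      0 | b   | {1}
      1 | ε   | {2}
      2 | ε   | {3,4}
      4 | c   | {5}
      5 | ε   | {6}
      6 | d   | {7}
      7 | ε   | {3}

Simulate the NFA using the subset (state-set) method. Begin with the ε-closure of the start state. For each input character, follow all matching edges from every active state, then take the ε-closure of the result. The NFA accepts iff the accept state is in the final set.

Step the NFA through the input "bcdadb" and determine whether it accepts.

start: ε-closure({0}) = {0}
'b' @ 1: {1,2,3,4}  [accepting]
'c' @ 2: {5,6}
'd' @ 3: {3,7}  [accepting]
'a' @ 4: {}  — dead — no transitions
rest 'db' ignored (set empty)
after full input: {}  (accept=3 not in)

Answer: REJECT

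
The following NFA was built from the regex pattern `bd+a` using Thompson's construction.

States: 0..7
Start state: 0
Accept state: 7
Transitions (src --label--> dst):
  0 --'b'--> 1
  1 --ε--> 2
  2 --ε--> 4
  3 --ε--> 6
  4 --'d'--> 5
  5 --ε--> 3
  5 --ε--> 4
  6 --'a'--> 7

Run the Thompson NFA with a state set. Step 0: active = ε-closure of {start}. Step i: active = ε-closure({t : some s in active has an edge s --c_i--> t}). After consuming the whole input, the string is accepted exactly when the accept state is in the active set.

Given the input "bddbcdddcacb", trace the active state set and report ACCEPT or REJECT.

initial (ε-close {0}): {0}
'b' @ 1: {1,2,4}
'd' @ 2: {3,4,5,6}
'd' @ 3: {3,4,5,6}
'b' @ 4: {}  — no active states
rest 'cdddcacb' ignored (set empty)
after full input: {}  (accept=7 not in)

Answer: REJECT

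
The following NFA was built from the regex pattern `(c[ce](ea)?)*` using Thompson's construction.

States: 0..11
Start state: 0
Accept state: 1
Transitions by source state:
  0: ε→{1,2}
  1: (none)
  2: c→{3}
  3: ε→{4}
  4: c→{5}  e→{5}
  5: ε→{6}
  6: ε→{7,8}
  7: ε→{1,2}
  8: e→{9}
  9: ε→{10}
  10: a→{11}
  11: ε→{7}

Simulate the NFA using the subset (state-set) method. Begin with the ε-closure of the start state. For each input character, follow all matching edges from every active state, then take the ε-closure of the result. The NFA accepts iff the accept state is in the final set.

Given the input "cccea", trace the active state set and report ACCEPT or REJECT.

Answer: REJECT

Steps:
start: ε-closure({0}) = {0,1,2}
'c' @ 1: {3,4}
'c' @ 2: {1,2,5,6,7,8}  [accepting]
'c' @ 3: {3,4}
'e' @ 4: {1,2,5,6,7,8}  [accepting]
'a' @ 5: {}  — dead — no transitions
final: {}; accept 1 not in set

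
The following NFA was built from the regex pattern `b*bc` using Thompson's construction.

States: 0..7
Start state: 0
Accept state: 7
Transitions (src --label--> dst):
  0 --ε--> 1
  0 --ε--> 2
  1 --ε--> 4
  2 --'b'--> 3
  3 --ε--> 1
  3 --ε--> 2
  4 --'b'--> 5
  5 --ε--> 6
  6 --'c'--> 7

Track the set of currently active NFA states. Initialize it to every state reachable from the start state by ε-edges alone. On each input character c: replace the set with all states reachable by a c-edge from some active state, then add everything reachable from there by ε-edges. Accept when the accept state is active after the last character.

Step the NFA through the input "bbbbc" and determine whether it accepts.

S₀ = ε-closure({0}) = {0,1,2,4}
'b' @ 1: {1,2,3,4,5,6}
'b' @ 2: {1,2,3,4,5,6}
'b' @ 3: {1,2,3,4,5,6}
'b' @ 4: {1,2,3,4,5,6}
'c' @ 5: {7}  [accepting]
final: {7}; accept 7 in set

Answer: ACCEPT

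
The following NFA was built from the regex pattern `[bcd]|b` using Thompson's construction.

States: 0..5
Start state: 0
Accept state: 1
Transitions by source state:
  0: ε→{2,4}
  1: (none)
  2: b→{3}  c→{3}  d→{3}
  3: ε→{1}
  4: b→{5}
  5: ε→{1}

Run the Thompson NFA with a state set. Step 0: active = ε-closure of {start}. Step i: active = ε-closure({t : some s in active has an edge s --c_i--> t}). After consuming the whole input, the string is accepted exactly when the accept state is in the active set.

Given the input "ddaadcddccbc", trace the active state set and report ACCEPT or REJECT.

initial (ε-close {0}): {0,2,4}
'd' @ 1: {1,3}  [accepting]
'd' @ 2: {}  — dead — no transitions
rest 'aadcddccbc' ignored (set empty)
after full input: {}  (accept=1 not in)

Answer: REJECT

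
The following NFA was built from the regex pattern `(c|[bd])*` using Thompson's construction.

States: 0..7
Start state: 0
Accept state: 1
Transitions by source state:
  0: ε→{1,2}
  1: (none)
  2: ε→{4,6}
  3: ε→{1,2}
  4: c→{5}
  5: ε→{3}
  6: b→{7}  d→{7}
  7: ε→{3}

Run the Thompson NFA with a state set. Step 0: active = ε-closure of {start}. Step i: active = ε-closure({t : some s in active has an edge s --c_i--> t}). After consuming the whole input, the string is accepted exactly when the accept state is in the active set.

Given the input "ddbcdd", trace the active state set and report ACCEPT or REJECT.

initial (ε-close {0}): {0,1,2,4,6}
'd' @ 1: {1,2,3,4,6,7}  (accept∈set)
'd' @ 2: {1,2,3,4,6,7}  (accept∈set)
'b' @ 3: {1,2,3,4,6,7}  (accept∈set)
'c' @ 4: {1,2,3,4,5,6}  (accept∈set)
'd' @ 5: {1,2,3,4,6,7}  (accept∈set)
'd' @ 6: {1,2,3,4,6,7}  (accept∈set)
after full input: {1,2,3,4,6,7}  (accept=1 in)

Answer: ACCEPT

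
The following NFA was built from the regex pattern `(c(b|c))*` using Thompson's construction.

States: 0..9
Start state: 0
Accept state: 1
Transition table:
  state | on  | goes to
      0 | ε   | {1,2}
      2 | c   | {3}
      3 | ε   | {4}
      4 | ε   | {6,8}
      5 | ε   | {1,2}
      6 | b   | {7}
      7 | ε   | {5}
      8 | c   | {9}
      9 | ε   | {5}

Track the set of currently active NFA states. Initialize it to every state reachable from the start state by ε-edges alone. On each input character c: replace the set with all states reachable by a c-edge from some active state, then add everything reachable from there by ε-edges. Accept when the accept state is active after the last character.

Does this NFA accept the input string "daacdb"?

Answer: REJECT

Steps:
S₀ = ε-closure({0}) = {0,1,2}
'd' @ 1: {}  — state set empty
rest 'aacdb' ignored (set empty)
end set {} — state 1 not in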